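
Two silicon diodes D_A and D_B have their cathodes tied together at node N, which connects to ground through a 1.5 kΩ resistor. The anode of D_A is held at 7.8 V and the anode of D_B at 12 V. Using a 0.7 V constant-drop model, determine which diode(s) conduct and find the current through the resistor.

Assume both conduct. Then node N would need to be at both 7.8−0.7 = 7.1 V and 12−0.7 = 11.3 V, which is impossible.
Assume only D_B conducts: V_N = 12 − 0.7 = 11.3 V, so I_R = 11.3/1.5 = 7.53 mA.
Check D_A: its anode-to-cathode voltage is 7.8 − 11.3 = -3.5 V < 0.7 V, so it is off. The assumption is consistent.

Only D_B conducts; I_R ≈ 7.5 mA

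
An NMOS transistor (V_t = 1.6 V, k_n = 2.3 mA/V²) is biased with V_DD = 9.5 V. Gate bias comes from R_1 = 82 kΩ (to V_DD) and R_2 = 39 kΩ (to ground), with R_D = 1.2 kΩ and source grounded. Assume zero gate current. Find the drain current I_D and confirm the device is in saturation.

I_D ≈ 2.5 mA

V_G = V_DD·R_2/(R_1+R_2) = 9.5×39/121 = 3.06 V. With the source grounded, V_GS = V_G = 3.06 V.
Assume saturation: I_D = (k_n/2)(V_GS − V_t)² = (2.3/2)×(3.06 − 1.6)² = 1.15×1.46² = 2.46 mA.
V_DS = V_DD − I_D·R_D = 9.5 − 2.46×1.2 = 6.55 V.
Saturation requires V_DS ≥ V_GS − V_t = 1.46 V; 6.55 ≥ 1.46 ✓.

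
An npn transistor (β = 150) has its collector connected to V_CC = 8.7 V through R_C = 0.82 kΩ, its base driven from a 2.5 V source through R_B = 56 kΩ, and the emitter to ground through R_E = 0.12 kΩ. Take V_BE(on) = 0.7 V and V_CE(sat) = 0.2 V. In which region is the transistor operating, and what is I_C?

active; I_C ≈ 3.6 mA

Assume active. Base-emitter loop: I_B = (V_BB − V_BE)/(R_B + (β+1)R_E) = (2.5 − 0.7)/(56 + 151×0.12) = 0.0243 mA.
I_C = β·I_B = 150×0.0243 = 3.64 mA.
V_CE = V_CC − I_C·R_C − I_E·R_E = 8.7 − 3.64×0.82 − 3.67×0.12 = 5.27 V > V_CE(sat), so the active-region assumption holds.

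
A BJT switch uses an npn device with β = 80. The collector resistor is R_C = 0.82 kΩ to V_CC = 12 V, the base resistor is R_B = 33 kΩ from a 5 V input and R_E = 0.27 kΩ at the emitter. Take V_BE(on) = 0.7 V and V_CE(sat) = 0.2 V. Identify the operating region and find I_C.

Assume active. Base-emitter loop: I_B = (V_BB − V_BE)/(R_B + (β+1)R_E) = (5 − 0.7)/(33 + 81×0.27) = 0.0784 mA.
I_C = β·I_B = 80×0.0784 = 6.27 mA.
V_CE = V_CC − I_C·R_C − I_E·R_E = 12 − 6.27×0.82 − 6.35×0.27 = 5.15 V > V_CE(sat), so the active-region assumption holds.

active; I_C ≈ 6.3 mA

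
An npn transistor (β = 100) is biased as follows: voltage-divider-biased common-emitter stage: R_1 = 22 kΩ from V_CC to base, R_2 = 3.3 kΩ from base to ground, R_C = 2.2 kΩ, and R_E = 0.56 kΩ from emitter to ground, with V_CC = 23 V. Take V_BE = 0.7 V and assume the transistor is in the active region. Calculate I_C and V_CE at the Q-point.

I_C ≈ 3.9 mA, V_CE ≈ 12 V

Thevenize the base divider: V_Th = V_CC·R_2/(R_1+R_2) = 23×3.3/25.3 = 3 V, R_Th = R_1‖R_2 = 2.87 kΩ.
Base-emitter loop: V_Th = I_B·R_Th + V_BE + (β+1)I_B·R_E, so I_B = (3 − 0.7) / (2.87 + 101×0.56) = 0.0387 mA.
I_C = β·I_B = 100×0.0387 = 3.87 mA, and I_E = (β+1)I_B = 3.91 mA.
V_CE = V_CC − I_C·R_C − I_E·R_E = 23 − 3.87×2.2 − 3.91×0.56 = 12.3 V.
V_CE = 12.3 V > 0.2 V confirms active-region operation.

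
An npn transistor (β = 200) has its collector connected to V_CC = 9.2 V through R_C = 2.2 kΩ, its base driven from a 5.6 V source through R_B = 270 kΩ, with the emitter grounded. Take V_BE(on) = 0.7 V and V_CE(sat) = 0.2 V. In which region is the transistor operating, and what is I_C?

Assume active. Base-emitter loop: I_B = (V_BB − V_BE)/R_B = (5.6 − 0.7)/270 = 0.0181 mA.
I_C = β·I_B = 200×0.0181 = 3.63 mA.
V_CE = V_CC − I_C·R_C = 9.2 − 3.63×2.2 = 1.21 V > V_CE(sat), so the active-region assumption holds.

active; I_C ≈ 3.6 mA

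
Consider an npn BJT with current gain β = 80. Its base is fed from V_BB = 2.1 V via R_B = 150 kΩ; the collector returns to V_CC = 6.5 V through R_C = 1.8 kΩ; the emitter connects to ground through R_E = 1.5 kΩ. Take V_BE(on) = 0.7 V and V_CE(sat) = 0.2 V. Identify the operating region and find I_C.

active; I_C ≈ 0.41 mA

Assume active. Base-emitter loop: I_B = (V_BB − V_BE)/(R_B + (β+1)R_E) = (2.1 − 0.7)/(150 + 81×1.5) = 0.00516 mA.
I_C = β·I_B = 80×0.00516 = 0.413 mA.
V_CE = V_CC − I_C·R_C − I_E·R_E = 6.5 − 0.413×1.8 − 0.418×1.5 = 5.13 V > V_CE(sat), so the active-region assumption holds.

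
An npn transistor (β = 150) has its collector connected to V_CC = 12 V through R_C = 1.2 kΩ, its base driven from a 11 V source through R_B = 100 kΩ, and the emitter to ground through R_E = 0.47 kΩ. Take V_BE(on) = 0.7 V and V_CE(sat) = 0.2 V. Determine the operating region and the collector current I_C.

saturation; I_C ≈ 7 mA

Assume active: I_B = (11 − 0.7)/(100 + 151×0.47) = 0.0602 mA, I_C = β·I_B = 9.04 mA.
Then V_CE = 12 − 9.04×1.2 − 9.1×0.47 = -3.12 V < 0.2 V — the active assumption fails.
Re-solve with V_CE = 0.2 V. KCL at the emitter: V_E/R_E = (V_BB−0.7−V_E)/R_B + (V_CC−0.2−V_E)/R_C, giving V_E = 3.34 V.
I_C = (V_CC − 0.2 − V_E)/R_C = (11.8 − 3.34)/1.2 = 7.05 mA.
Check: I_B = (10.3 − 3.34)/100 = 0.0696 mA, and β·I_B = 10.4 mA > I_C, confirming saturation.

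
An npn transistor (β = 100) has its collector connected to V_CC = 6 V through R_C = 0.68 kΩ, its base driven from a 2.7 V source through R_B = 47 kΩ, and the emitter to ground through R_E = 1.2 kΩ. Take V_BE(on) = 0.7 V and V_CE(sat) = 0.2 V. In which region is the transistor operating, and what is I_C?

active; I_C ≈ 1.2 mA

Assume active. Base-emitter loop: I_B = (V_BB − V_BE)/(R_B + (β+1)R_E) = (2.7 − 0.7)/(47 + 101×1.2) = 0.0119 mA.
I_C = β·I_B = 100×0.0119 = 1.19 mA.
V_CE = V_CC − I_C·R_C − I_E·R_E = 6 − 1.19×0.68 − 1.2×1.2 = 3.75 V > V_CE(sat), so the active-region assumption holds.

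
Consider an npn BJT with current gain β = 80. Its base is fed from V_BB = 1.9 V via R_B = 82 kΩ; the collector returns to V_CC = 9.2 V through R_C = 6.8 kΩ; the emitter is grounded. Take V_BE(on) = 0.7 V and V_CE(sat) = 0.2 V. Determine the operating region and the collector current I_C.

Assume active. Base-emitter loop: I_B = (V_BB − V_BE)/R_B = (1.9 − 0.7)/82 = 0.0146 mA.
I_C = β·I_B = 80×0.0146 = 1.17 mA.
V_CE = V_CC − I_C·R_C = 9.2 − 1.17×6.8 = 1.24 V > V_CE(sat), so the active-region assumption holds.

active; I_C ≈ 1.2 mA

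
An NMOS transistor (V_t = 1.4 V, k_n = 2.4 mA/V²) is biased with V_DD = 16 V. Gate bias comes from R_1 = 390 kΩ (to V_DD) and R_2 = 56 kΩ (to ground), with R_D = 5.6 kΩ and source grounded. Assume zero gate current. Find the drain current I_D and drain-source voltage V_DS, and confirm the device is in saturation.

I_D ≈ 0.45 mA, V_DS ≈ 14 V

V_G = V_DD·R_2/(R_1+R_2) = 16×56/446 = 2.01 V. With the source grounded, V_GS = V_G = 2.01 V.
Assume saturation: I_D = (k_n/2)(V_GS − V_t)² = (2.4/2)×(2.01 − 1.4)² = 1.2×0.609² = 0.445 mA.
V_DS = V_DD − I_D·R_D = 16 − 0.445×5.6 = 13.5 V.
Saturation requires V_DS ≥ V_GS − V_t = 0.609 V; 13.5 ≥ 0.609 ✓.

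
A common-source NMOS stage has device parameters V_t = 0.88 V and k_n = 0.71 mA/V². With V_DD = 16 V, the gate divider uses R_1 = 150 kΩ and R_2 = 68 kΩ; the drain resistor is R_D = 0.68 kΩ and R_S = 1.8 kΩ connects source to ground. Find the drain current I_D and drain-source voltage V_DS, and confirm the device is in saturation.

I_D ≈ 1.2 mA, V_DS ≈ 13 V

V_G = V_DD·R_2/(R_1+R_2) = 16×68/218 = 4.99 V.
Assume saturation: I_D = (k_n/2)(V_GS − V_t)² with V_GS = V_G − I_D·R_S = 4.99 − 1.8·I_D.
Substituting gives 1.15·I_D² − 6.25·I_D + 6 = 0, with roots I_D = 1.24 or 4.19 mA.
The root I_D = 4.19 mA gives V_GS = -2.56 V ≤ V_t, so take I_D = 1.24 mA.
Then V_GS = 2.75 V and V_DS = V_DD − I_D(R_D+R_S) = 16 − 1.24×2.48 = 12.9 V.
Saturation requires V_DS ≥ V_GS − V_t = 1.87 V; 12.9 ≥ 1.87 ✓.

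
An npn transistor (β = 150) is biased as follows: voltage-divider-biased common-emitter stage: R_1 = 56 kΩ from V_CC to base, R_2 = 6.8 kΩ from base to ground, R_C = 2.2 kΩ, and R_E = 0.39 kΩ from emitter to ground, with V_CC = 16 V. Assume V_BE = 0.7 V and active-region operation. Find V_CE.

Thevenize the base divider: V_Th = V_CC·R_2/(R_1+R_2) = 16×6.8/62.8 = 1.73 V, R_Th = R_1‖R_2 = 6.06 kΩ.
Base-emitter loop: V_Th = I_B·R_Th + V_BE + (β+1)I_B·R_E, so I_B = (1.73 − 0.7) / (6.06 + 151×0.39) = 0.0159 mA.
I_C = β·I_B = 150×0.0159 = 2.38 mA, and I_E = (β+1)I_B = 2.4 mA.
V_CE = V_CC − I_C·R_C − I_E·R_E = 16 − 2.38×2.2 − 2.4×0.39 = 9.82 V.
V_CE = 9.82 V > 0.2 V confirms active-region operation.

V_CE ≈ 9.8 V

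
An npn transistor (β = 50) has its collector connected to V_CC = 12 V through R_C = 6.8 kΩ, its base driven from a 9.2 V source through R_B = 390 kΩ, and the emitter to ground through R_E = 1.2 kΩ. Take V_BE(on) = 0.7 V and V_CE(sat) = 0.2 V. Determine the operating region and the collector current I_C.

Assume active. Base-emitter loop: I_B = (V_BB − V_BE)/(R_B + (β+1)R_E) = (9.2 − 0.7)/(390 + 51×1.2) = 0.0188 mA.
I_C = β·I_B = 50×0.0188 = 0.942 mA.
V_CE = V_CC − I_C·R_C − I_E·R_E = 12 − 0.942×6.8 − 0.961×1.2 = 4.44 V > V_CE(sat), so the active-region assumption holds.

active; I_C ≈ 0.94 mA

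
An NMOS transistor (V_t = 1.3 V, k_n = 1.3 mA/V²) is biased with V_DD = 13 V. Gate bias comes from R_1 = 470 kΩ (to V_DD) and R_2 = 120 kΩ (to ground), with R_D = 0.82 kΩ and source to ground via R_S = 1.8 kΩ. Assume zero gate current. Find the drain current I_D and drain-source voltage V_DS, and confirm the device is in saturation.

V_G = V_DD·R_2/(R_1+R_2) = 13×120/590 = 2.64 V.
Assume saturation: I_D = (k_n/2)(V_GS − V_t)² with V_GS = V_G − I_D·R_S = 2.64 − 1.8·I_D.
Substituting gives 2.11·I_D² − 4.15·I_D + 1.17 = 0, with roots I_D = 0.343 or 1.63 mA.
The root I_D = 1.63 mA gives V_GS = -0.281 V ≤ V_t, so take I_D = 0.343 mA.
Then V_GS = 2.03 V and V_DS = V_DD − I_D(R_D+R_S) = 13 − 0.343×2.62 = 12.1 V.
Saturation requires V_DS ≥ V_GS − V_t = 0.727 V; 12.1 ≥ 0.727 ✓.

I_D ≈ 0.34 mA, V_DS ≈ 12 V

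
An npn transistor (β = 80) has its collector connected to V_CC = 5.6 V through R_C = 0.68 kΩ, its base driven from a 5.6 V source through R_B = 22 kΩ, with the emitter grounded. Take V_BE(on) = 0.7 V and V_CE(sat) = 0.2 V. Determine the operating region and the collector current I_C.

Assume active: I_B = (5.6 − 0.7)/22 = 0.223 mA, giving I_C = β·I_B = 17.8 mA.
But then V_CE = 5.6 − 17.8×0.68 = -6.52 V < V_CE(sat) = 0.2 V — impossible in the active region.
So the transistor is saturated. With V_CE = 0.2 V, I_C = (V_CC − 0.2)/R_C = 5.4/0.68 = 7.94 mA.
Check: β·I_B = 17.8 mA > I_C = 7.94 mA, confirming saturation.

saturation; I_C ≈ 7.9 mA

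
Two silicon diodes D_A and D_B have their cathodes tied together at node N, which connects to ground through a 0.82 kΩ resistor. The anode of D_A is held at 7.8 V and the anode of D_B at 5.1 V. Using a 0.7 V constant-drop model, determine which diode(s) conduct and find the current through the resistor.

Assume both conduct. Then node N would need to be at both 7.8−0.7 = 7.1 V and 5.1−0.7 = 4.4 V, which is impossible.
Assume only D_A conducts: V_N = 7.8 − 0.7 = 7.1 V, so I_R = 7.1/0.82 = 8.66 mA.
Check D_B: its anode-to-cathode voltage is 5.1 − 7.1 = -2 V < 0.7 V, so it is off. The assumption is consistent.

Only D_A conducts; I_R ≈ 8.7 mA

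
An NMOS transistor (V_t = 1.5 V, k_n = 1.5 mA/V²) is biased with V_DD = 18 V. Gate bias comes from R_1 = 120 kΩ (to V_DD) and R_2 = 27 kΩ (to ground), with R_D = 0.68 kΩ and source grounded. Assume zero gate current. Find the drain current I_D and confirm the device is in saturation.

V_G = V_DD·R_2/(R_1+R_2) = 18×27/147 = 3.31 V. With the source grounded, V_GS = V_G = 3.31 V.
Assume saturation: I_D = (k_n/2)(V_GS − V_t)² = (1.5/2)×(3.31 − 1.5)² = 0.75×1.81² = 2.45 mA.
V_DS = V_DD − I_D·R_D = 18 − 2.45×0.68 = 16.3 V.
Saturation requires V_DS ≥ V_GS − V_t = 1.81 V; 16.3 ≥ 1.81 ✓.

I_D ≈ 2.4 mA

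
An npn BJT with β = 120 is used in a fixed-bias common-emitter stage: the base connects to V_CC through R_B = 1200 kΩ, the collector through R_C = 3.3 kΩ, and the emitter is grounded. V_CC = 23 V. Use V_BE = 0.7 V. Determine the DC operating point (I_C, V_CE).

I_C ≈ 2.2 mA, V_CE ≈ 16 V

Base loop: V_CC = I_B·R_B + V_BE, so I_B = (23 − 0.7)/1200 kΩ = 0.0186 mA.
In the active region I_C = β·I_B = 120 × 0.0186 = 2.23 mA.
Collector loop: V_CE = V_CC − I_C·R_C = 23 − 2.23×3.3 = 15.6 V.
Since V_CE = 15.6 V > V_CE(sat) ≈ 0.2 V, the transistor is in the active region as assumed.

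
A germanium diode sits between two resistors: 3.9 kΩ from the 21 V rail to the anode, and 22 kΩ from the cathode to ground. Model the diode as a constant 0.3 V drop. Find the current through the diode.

The two resistors are in series with the diode, so KVL gives 21 = I·3.9 + 0.3 + I·22.
I = (21 − 0.3) / (3.9 + 22) kΩ = 20.7 / 25.9 = 0.799 mA.

I ≈ 0.8 mA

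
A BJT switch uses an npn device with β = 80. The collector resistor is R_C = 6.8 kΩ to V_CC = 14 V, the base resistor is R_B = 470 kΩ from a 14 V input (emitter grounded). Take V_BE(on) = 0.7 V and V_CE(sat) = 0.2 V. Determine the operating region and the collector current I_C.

saturation; I_C ≈ 2 mA

Assume active: I_B = (14 − 0.7)/470 = 0.0283 mA, giving I_C = β·I_B = 2.26 mA.
But then V_CE = 14 − 2.26×6.8 = -1.39 V < V_CE(sat) = 0.2 V — impossible in the active region.
So the transistor is saturated. With V_CE = 0.2 V, I_C = (V_CC − 0.2)/R_C = 13.8/6.8 = 2.03 mA.
Check: β·I_B = 2.26 mA > I_C = 2.03 mA, confirming saturation.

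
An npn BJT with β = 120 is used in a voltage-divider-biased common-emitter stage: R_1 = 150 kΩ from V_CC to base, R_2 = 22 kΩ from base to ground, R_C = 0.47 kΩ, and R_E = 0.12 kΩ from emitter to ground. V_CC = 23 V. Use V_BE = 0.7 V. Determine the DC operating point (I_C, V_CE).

Thevenize the base divider: V_Th = V_CC·R_2/(R_1+R_2) = 23×22/172 = 2.94 V, R_Th = R_1‖R_2 = 19.2 kΩ.
Base-emitter loop: V_Th = I_B·R_Th + V_BE + (β+1)I_B·R_E, so I_B = (2.94 − 0.7) / (19.2 + 121×0.12) = 0.0665 mA.
I_C = β·I_B = 120×0.0665 = 7.98 mA, and I_E = (β+1)I_B = 8.05 mA.
V_CE = V_CC − I_C·R_C − I_E·R_E = 23 − 7.98×0.47 − 8.05×0.12 = 18.3 V.
V_CE = 18.3 V > 0.2 V confirms active-region operation.

I_C ≈ 8 mA, V_CE ≈ 18 V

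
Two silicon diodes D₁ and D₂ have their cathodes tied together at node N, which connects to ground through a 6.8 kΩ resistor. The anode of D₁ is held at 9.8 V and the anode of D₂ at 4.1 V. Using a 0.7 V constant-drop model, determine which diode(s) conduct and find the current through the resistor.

Assume both conduct. Then node N would need to be at both 9.8−0.7 = 9.1 V and 4.1−0.7 = 3.4 V, which is impossible.
Assume only D₁ conducts: V_N = 9.8 − 0.7 = 9.1 V, so I_R = 9.1/6.8 = 1.34 mA.
Check D₂: its anode-to-cathode voltage is 4.1 − 9.1 = -5 V < 0.7 V, so it is off. The assumption is consistent.

Only D₁ conducts; I_R ≈ 1.3 mA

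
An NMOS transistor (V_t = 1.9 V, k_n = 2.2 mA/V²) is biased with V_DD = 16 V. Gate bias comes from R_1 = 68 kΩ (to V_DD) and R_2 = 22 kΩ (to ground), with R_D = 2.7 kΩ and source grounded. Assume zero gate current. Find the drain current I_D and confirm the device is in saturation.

V_G = V_DD·R_2/(R_1+R_2) = 16×22/90 = 3.91 V. With the source grounded, V_GS = V_G = 3.91 V.
Assume saturation: I_D = (k_n/2)(V_GS − V_t)² = (2.2/2)×(3.91 − 1.9)² = 1.1×2.01² = 4.45 mA.
V_DS = V_DD − I_D·R_D = 16 − 4.45×2.7 = 3.99 V.
Saturation requires V_DS ≥ V_GS − V_t = 2.01 V; 3.99 ≥ 2.01 ✓.

I_D ≈ 4.4 mA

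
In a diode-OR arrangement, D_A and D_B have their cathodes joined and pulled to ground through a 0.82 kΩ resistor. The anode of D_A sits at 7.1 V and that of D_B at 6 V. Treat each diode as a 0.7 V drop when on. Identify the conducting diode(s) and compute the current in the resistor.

Only D_A conducts; I_R ≈ 7.8 mA

Assume both conduct. Then node N would need to be at both 7.1−0.7 = 6.4 V and 6−0.7 = 5.3 V, which is impossible.
Assume only D_A conducts: V_N = 7.1 − 0.7 = 6.4 V, so I_R = 6.4/0.82 = 7.8 mA.
Check D_B: its anode-to-cathode voltage is 6 − 6.4 = -0.4 V < 0.7 V, so it is off. The assumption is consistent.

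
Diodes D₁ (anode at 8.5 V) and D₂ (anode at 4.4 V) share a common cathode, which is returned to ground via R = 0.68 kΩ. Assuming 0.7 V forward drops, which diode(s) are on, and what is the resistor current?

Assume both conduct. Then node N would need to be at both 8.5−0.7 = 7.8 V and 4.4−0.7 = 3.7 V, which is impossible.
Assume only D₁ conducts: V_N = 8.5 − 0.7 = 7.8 V, so I_R = 7.8/0.68 = 11.5 mA.
Check D₂: its anode-to-cathode voltage is 4.4 − 7.8 = -3.4 V < 0.7 V, so it is off. The assumption is consistent.

Only D₁ conducts; I_R ≈ 11 mA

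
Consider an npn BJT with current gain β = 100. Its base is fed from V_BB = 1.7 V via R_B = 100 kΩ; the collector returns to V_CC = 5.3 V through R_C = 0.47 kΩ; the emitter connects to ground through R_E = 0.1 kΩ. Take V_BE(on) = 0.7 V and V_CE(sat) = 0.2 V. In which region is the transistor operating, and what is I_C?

Assume active. Base-emitter loop: I_B = (V_BB − V_BE)/(R_B + (β+1)R_E) = (1.7 − 0.7)/(100 + 101×0.1) = 0.00908 mA.
I_C = β·I_B = 100×0.00908 = 0.908 mA.
V_CE = V_CC − I_C·R_C − I_E·R_E = 5.3 − 0.908×0.47 − 0.917×0.1 = 4.78 V > V_CE(sat), so the active-region assumption holds.

active; I_C ≈ 0.91 mA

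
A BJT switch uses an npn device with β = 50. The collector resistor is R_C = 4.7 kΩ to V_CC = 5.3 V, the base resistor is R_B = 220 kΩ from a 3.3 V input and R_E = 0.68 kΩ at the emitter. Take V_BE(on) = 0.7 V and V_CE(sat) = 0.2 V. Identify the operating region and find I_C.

active; I_C ≈ 0.51 mA

Assume active. Base-emitter loop: I_B = (V_BB − V_BE)/(R_B + (β+1)R_E) = (3.3 − 0.7)/(220 + 51×0.68) = 0.0102 mA.
I_C = β·I_B = 50×0.0102 = 0.51 mA.
V_CE = V_CC − I_C·R_C − I_E·R_E = 5.3 − 0.51×4.7 − 0.521×0.68 = 2.55 V > V_CE(sat), so the active-region assumption holds.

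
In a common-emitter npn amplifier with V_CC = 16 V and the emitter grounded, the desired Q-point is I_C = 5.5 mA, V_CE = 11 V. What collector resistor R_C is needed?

Collector loop: V_CC = I_C·R_C + V_CE.
R_C = (V_CC − V_CE)/I_C = (16 − 11)/5.5 = 0.909 kΩ.

R_C ≈ 0.91 kΩ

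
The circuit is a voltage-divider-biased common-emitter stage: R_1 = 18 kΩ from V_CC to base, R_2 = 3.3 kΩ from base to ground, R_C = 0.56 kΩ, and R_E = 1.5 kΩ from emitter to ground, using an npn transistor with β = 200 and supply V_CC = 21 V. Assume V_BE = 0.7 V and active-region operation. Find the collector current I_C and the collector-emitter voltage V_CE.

I_C ≈ 1.7 mA, V_CE ≈ 18 V

Thevenize the base divider: V_Th = V_CC·R_2/(R_1+R_2) = 21×3.3/21.3 = 3.25 V, R_Th = R_1‖R_2 = 2.79 kΩ.
Base-emitter loop: V_Th = I_B·R_Th + V_BE + (β+1)I_B·R_E, so I_B = (3.25 − 0.7) / (2.79 + 201×1.5) = 0.00839 mA.
I_C = β·I_B = 200×0.00839 = 1.68 mA, and I_E = (β+1)I_B = 1.69 mA.
V_CE = V_CC − I_C·R_C − I_E·R_E = 21 − 1.68×0.56 − 1.69×1.5 = 17.5 V.
V_CE = 17.5 V > 0.2 V confirms active-region operation.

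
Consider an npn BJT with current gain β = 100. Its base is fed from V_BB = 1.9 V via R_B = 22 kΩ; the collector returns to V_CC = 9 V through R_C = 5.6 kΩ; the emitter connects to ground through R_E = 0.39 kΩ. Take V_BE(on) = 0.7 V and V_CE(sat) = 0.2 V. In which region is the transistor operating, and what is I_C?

saturation; I_C ≈ 1.5 mA

Assume active: I_B = (1.9 − 0.7)/(22 + 101×0.39) = 0.0195 mA, I_C = β·I_B = 1.95 mA.
Then V_CE = 9 − 1.95×5.6 − 1.97×0.39 = -2.72 V < 0.2 V — the active assumption fails.
Re-solve with V_CE = 0.2 V. KCL at the emitter: V_E/R_E = (V_BB−0.7−V_E)/R_B + (V_CC−0.2−V_E)/R_C, giving V_E = 0.583 V.
I_C = (V_CC − 0.2 − V_E)/R_C = (8.8 − 0.583)/5.6 = 1.47 mA.
Check: I_B = (1.2 − 0.583)/22 = 0.028 mA, and β·I_B = 2.8 mA > I_C, confirming saturation.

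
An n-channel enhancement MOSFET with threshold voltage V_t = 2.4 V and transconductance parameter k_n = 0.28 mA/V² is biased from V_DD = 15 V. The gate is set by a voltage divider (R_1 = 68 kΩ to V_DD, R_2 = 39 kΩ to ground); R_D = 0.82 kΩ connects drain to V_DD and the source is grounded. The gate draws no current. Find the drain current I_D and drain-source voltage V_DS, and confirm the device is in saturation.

I_D ≈ 1.3 mA, V_DS ≈ 14 V

V_G = V_DD·R_2/(R_1+R_2) = 15×39/107 = 5.47 V. With the source grounded, V_GS = V_G = 5.47 V.
Assume saturation: I_D = (k_n/2)(V_GS − V_t)² = (0.28/2)×(5.47 − 2.4)² = 0.14×3.07² = 1.32 mA.
V_DS = V_DD − I_D·R_D = 15 − 1.32×0.82 = 13.9 V.
Saturation requires V_DS ≥ V_GS − V_t = 3.07 V; 13.9 ≥ 3.07 ✓.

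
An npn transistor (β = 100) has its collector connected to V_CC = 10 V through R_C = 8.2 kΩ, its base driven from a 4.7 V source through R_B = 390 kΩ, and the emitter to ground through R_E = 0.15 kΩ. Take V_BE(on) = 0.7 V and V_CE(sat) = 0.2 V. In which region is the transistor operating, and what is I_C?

Assume active. Base-emitter loop: I_B = (V_BB − V_BE)/(R_B + (β+1)R_E) = (4.7 − 0.7)/(390 + 101×0.15) = 0.00987 mA.
I_C = β·I_B = 100×0.00987 = 0.987 mA.
V_CE = V_CC − I_C·R_C − I_E·R_E = 10 − 0.987×8.2 − 0.997×0.15 = 1.75 V > V_CE(sat), so the active-region assumption holds.

active; I_C ≈ 0.99 mA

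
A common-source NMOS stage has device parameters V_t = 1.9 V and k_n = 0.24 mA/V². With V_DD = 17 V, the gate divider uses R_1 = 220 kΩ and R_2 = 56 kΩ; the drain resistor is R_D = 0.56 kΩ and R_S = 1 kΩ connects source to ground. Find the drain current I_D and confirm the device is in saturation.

V_G = V_DD·R_2/(R_1+R_2) = 17×56/276 = 3.45 V.
Assume saturation: I_D = (k_n/2)(V_GS − V_t)² with V_GS = V_G − I_D·R_S = 3.45 − 1·I_D.
Substituting gives 0.12·I_D² − 1.37·I_D + 0.288 = 0, with roots I_D = 0.214 or 11.2 mA.
The root I_D = 11.2 mA gives V_GS = -7.77 V ≤ V_t, so take I_D = 0.214 mA.
Then V_GS = 3.24 V and V_DS = V_DD − I_D(R_D+R_S) = 17 − 0.214×1.56 = 16.7 V.
Saturation requires V_DS ≥ V_GS − V_t = 1.34 V; 16.7 ≥ 1.34 ✓.

I_D ≈ 0.21 mA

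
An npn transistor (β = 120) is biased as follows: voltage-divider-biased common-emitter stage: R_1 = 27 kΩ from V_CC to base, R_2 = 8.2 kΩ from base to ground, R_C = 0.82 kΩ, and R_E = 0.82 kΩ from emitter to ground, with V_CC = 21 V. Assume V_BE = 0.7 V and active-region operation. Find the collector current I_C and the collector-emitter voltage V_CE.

I_C ≈ 4.8 mA, V_CE ≈ 13 V

Thevenize the base divider: V_Th = V_CC·R_2/(R_1+R_2) = 21×8.2/35.2 = 4.89 V, R_Th = R_1‖R_2 = 6.29 kΩ.
Base-emitter loop: V_Th = I_B·R_Th + V_BE + (β+1)I_B·R_E, so I_B = (4.89 − 0.7) / (6.29 + 121×0.82) = 0.0397 mA.
I_C = β·I_B = 120×0.0397 = 4.77 mA, and I_E = (β+1)I_B = 4.81 mA.
V_CE = V_CC − I_C·R_C − I_E·R_E = 21 − 4.77×0.82 − 4.81×0.82 = 13.1 V.
V_CE = 13.1 V > 0.2 V confirms active-region operation.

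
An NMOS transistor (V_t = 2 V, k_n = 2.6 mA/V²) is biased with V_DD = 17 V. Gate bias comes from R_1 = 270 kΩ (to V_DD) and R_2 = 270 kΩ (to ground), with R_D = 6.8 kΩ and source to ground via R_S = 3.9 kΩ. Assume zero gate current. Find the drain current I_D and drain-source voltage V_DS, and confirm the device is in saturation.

I_D ≈ 1.4 mA, V_DS ≈ 2 V

V_G = V_DD·R_2/(R_1+R_2) = 17×270/540 = 8.5 V.
Assume saturation: I_D = (k_n/2)(V_GS − V_t)² with V_GS = V_G − I_D·R_S = 8.5 − 3.9·I_D.
Substituting gives 19.8·I_D² − 66.9·I_D + 54.9 = 0, with roots I_D = 1.4 or 1.98 mA.
The root I_D = 1.98 mA gives V_GS = 0.765 V ≤ V_t, so take I_D = 1.4 mA.
Then V_GS = 3.04 V and V_DS = V_DD − I_D(R_D+R_S) = 17 − 1.4×10.7 = 2.01 V.
Saturation requires V_DS ≥ V_GS − V_t = 1.04 V; 2.01 ≥ 1.04 ✓.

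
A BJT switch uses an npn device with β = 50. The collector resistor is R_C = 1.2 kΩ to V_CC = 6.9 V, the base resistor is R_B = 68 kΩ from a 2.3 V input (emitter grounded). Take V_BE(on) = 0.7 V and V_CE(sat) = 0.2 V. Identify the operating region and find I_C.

Assume active. Base-emitter loop: I_B = (V_BB − V_BE)/R_B = (2.3 − 0.7)/68 = 0.0235 mA.
I_C = β·I_B = 50×0.0235 = 1.18 mA.
V_CE = V_CC − I_C·R_C = 6.9 − 1.18×1.2 = 5.49 V > V_CE(sat), so the active-region assumption holds.

active; I_C ≈ 1.2 mA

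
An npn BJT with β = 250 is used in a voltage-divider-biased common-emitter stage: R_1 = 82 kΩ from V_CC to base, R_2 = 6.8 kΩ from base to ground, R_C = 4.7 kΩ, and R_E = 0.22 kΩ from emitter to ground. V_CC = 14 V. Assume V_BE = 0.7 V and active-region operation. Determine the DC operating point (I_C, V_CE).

Thevenize the base divider: V_Th = V_CC·R_2/(R_1+R_2) = 14×6.8/88.8 = 1.07 V, R_Th = R_1‖R_2 = 6.28 kΩ.
Base-emitter loop: V_Th = I_B·R_Th + V_BE + (β+1)I_B·R_E, so I_B = (1.07 − 0.7) / (6.28 + 251×0.22) = 0.00605 mA.
I_C = β·I_B = 250×0.00605 = 1.51 mA, and I_E = (β+1)I_B = 1.52 mA.
V_CE = V_CC − I_C·R_C − I_E·R_E = 14 − 1.51×4.7 − 1.52×0.22 = 6.56 V.
V_CE = 6.56 V > 0.2 V confirms active-region operation.

I_C ≈ 1.5 mA, V_CE ≈ 6.6 V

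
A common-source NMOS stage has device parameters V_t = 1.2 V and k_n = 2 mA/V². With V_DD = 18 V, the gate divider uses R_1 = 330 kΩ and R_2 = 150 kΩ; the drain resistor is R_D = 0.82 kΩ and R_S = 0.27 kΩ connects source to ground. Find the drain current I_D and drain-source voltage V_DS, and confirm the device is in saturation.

I_D ≈ 6.8 mA, V_DS ≈ 11 V

V_G = V_DD·R_2/(R_1+R_2) = 18×150/480 = 5.62 V.
Assume saturation: I_D = (k_n/2)(V_GS − V_t)² with V_GS = V_G − I_D·R_S = 5.62 − 0.27·I_D.
Substituting gives 0.0729·I_D² − 3.39·I_D + 19.6 = 0, with roots I_D = 6.76 or 39.7 mA.
The root I_D = 39.7 mA gives V_GS = -5.1 V ≤ V_t, so take I_D = 6.76 mA.
Then V_GS = 3.8 V and V_DS = V_DD − I_D(R_D+R_S) = 18 − 6.76×1.09 = 10.6 V.
Saturation requires V_DS ≥ V_GS − V_t = 2.6 V; 10.6 ≥ 2.6 ✓.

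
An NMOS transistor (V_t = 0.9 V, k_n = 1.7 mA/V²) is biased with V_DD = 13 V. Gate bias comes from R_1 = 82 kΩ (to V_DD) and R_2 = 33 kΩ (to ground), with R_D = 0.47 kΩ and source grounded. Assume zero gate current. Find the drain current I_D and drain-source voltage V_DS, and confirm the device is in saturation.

I_D ≈ 6.8 mA, V_DS ≈ 9.8 V

V_G = V_DD·R_2/(R_1+R_2) = 13×33/115 = 3.73 V. With the source grounded, V_GS = V_G = 3.73 V.
Assume saturation: I_D = (k_n/2)(V_GS − V_t)² = (1.7/2)×(3.73 − 0.9)² = 0.85×2.83² = 6.81 mA.
V_DS = V_DD − I_D·R_D = 13 − 6.81×0.47 = 9.8 V.
Saturation requires V_DS ≥ V_GS − V_t = 2.83 V; 9.8 ≥ 2.83 ✓.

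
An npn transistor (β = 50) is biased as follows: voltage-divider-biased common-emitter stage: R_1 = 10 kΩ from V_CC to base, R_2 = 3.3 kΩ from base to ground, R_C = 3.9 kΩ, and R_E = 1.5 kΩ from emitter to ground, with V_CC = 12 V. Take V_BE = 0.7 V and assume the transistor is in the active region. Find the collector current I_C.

I_C ≈ 1.4 mA

Thevenize the base divider: V_Th = V_CC·R_2/(R_1+R_2) = 12×3.3/13.3 = 2.98 V, R_Th = R_1‖R_2 = 2.48 kΩ.
Base-emitter loop: V_Th = I_B·R_Th + V_BE + (β+1)I_B·R_E, so I_B = (2.98 − 0.7) / (2.48 + 51×1.5) = 0.0288 mA.
I_C = β·I_B = 50×0.0288 = 1.44 mA, and I_E = (β+1)I_B = 1.47 mA.
V_CE = V_CC − I_C·R_C − I_E·R_E = 12 − 1.44×3.9 − 1.47×1.5 = 4.17 V.
V_CE = 4.17 V > 0.2 V confirms active-region operation.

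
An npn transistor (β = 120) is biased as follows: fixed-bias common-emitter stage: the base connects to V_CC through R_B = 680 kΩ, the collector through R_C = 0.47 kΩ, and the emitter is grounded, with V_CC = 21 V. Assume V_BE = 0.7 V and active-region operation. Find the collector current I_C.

Base loop: V_CC = I_B·R_B + V_BE, so I_B = (21 − 0.7)/680 kΩ = 0.0299 mA.
In the active region I_C = β·I_B = 120 × 0.0299 = 3.58 mA.
Collector loop: V_CE = V_CC − I_C·R_C = 21 − 3.58×0.47 = 19.3 V.
Since V_CE = 19.3 V > V_CE(sat) ≈ 0.2 V, the transistor is in the active region as assumed.

I_C ≈ 3.6 mA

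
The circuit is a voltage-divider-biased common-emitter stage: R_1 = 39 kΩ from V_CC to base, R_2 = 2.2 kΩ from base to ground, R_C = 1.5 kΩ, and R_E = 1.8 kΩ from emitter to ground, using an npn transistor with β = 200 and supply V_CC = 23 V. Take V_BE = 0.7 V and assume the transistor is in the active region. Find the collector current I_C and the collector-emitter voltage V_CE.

Thevenize the base divider: V_Th = V_CC·R_2/(R_1+R_2) = 23×2.2/41.2 = 1.23 V, R_Th = R_1‖R_2 = 2.08 kΩ.
Base-emitter loop: V_Th = I_B·R_Th + V_BE + (β+1)I_B·R_E, so I_B = (1.23 − 0.7) / (2.08 + 201×1.8) = 0.00145 mA.
I_C = β·I_B = 200×0.00145 = 0.29 mA, and I_E = (β+1)I_B = 0.292 mA.
V_CE = V_CC − I_C·R_C − I_E·R_E = 23 − 0.29×1.5 − 0.292×1.8 = 22 V.
V_CE = 22 V > 0.2 V confirms active-region operation.

I_C ≈ 0.29 mA, V_CE ≈ 22 V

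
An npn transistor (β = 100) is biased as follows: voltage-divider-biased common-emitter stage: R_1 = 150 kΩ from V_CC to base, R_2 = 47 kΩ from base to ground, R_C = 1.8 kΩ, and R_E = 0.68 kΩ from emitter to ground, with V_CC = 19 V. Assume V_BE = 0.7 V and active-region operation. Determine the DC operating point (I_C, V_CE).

Thevenize the base divider: V_Th = V_CC·R_2/(R_1+R_2) = 19×47/197 = 4.53 V, R_Th = R_1‖R_2 = 35.8 kΩ.
Base-emitter loop: V_Th = I_B·R_Th + V_BE + (β+1)I_B·R_E, so I_B = (4.53 − 0.7) / (35.8 + 101×0.68) = 0.0367 mA.
I_C = β·I_B = 100×0.0367 = 3.67 mA, and I_E = (β+1)I_B = 3.71 mA.
V_CE = V_CC − I_C·R_C − I_E·R_E = 19 − 3.67×1.8 − 3.71×0.68 = 9.88 V.
V_CE = 9.88 V > 0.2 V confirms active-region operation.

I_C ≈ 3.7 mA, V_CE ≈ 9.9 V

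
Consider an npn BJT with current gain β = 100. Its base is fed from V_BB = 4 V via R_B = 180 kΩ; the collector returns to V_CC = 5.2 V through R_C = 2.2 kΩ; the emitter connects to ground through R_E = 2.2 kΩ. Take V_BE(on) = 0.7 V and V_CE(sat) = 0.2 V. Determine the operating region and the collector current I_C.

active; I_C ≈ 0.82 mA

Assume active. Base-emitter loop: I_B = (V_BB − V_BE)/(R_B + (β+1)R_E) = (4 − 0.7)/(180 + 101×2.2) = 0.0082 mA.
I_C = β·I_B = 100×0.0082 = 0.82 mA.
V_CE = V_CC − I_C·R_C − I_E·R_E = 5.2 − 0.82×2.2 − 0.829×2.2 = 1.57 V > V_CE(sat), so the active-region assumption holds.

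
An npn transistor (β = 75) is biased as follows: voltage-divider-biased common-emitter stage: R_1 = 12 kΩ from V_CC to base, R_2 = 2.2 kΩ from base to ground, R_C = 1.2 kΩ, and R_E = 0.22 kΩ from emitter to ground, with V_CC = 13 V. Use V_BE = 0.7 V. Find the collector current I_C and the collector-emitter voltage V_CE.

Thevenize the base divider: V_Th = V_CC·R_2/(R_1+R_2) = 13×2.2/14.2 = 2.01 V, R_Th = R_1‖R_2 = 1.86 kΩ.
Base-emitter loop: V_Th = I_B·R_Th + V_BE + (β+1)I_B·R_E, so I_B = (2.01 − 0.7) / (1.86 + 76×0.22) = 0.0707 mA.
I_C = β·I_B = 75×0.0707 = 5.3 mA, and I_E = (β+1)I_B = 5.38 mA.
V_CE = V_CC − I_C·R_C − I_E·R_E = 13 − 5.3×1.2 − 5.38×0.22 = 5.45 V.
V_CE = 5.45 V > 0.2 V confirms active-region operation.

I_C ≈ 5.3 mA, V_CE ≈ 5.5 V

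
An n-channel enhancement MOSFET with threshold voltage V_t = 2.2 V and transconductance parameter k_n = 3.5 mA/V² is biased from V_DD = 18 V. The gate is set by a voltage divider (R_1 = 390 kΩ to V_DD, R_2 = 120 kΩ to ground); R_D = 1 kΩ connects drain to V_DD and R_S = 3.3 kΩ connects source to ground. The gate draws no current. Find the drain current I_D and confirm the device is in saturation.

I_D ≈ 0.46 mA

V_G = V_DD·R_2/(R_1+R_2) = 18×120/510 = 4.24 V.
Assume saturation: I_D = (k_n/2)(V_GS − V_t)² with V_GS = V_G − I_D·R_S = 4.24 − 3.3·I_D.
Substituting gives 19.1·I_D² − 24.5·I_D + 7.25 = 0, with roots I_D = 0.461 or 0.825 mA.
The root I_D = 0.825 mA gives V_GS = 1.51 V ≤ V_t, so take I_D = 0.461 mA.
Then V_GS = 2.71 V and V_DS = V_DD − I_D(R_D+R_S) = 18 − 0.461×4.3 = 16 V.
Saturation requires V_DS ≥ V_GS − V_t = 0.513 V; 16 ≥ 0.513 ✓.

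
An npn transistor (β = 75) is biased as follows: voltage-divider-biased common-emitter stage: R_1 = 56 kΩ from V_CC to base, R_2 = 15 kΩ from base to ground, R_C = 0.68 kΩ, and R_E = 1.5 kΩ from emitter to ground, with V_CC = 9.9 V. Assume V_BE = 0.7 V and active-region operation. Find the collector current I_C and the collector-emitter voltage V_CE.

Thevenize the base divider: V_Th = V_CC·R_2/(R_1+R_2) = 9.9×15/71 = 2.09 V, R_Th = R_1‖R_2 = 11.8 kΩ.
Base-emitter loop: V_Th = I_B·R_Th + V_BE + (β+1)I_B·R_E, so I_B = (2.09 − 0.7) / (11.8 + 76×1.5) = 0.0111 mA.
I_C = β·I_B = 75×0.0111 = 0.829 mA, and I_E = (β+1)I_B = 0.84 mA.
V_CE = V_CC − I_C·R_C − I_E·R_E = 9.9 − 0.829×0.68 − 0.84×1.5 = 8.08 V.
V_CE = 8.08 V > 0.2 V confirms active-region operation.

I_C ≈ 0.83 mA, V_CE ≈ 8.1 V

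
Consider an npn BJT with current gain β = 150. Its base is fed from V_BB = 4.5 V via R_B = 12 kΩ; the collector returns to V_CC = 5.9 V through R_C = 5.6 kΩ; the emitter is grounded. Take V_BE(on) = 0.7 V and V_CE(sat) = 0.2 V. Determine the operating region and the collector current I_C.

saturation; I_C ≈ 1 mA

Assume active: I_B = (4.5 − 0.7)/12 = 0.317 mA, giving I_C = β·I_B = 47.5 mA.
But then V_CE = 5.9 − 47.5×5.6 = -260 V < V_CE(sat) = 0.2 V — impossible in the active region.
So the transistor is saturated. With V_CE = 0.2 V, I_C = (V_CC − 0.2)/R_C = 5.7/5.6 = 1.02 mA.
Check: β·I_B = 47.5 mA > I_C = 1.02 mA, confirming saturation.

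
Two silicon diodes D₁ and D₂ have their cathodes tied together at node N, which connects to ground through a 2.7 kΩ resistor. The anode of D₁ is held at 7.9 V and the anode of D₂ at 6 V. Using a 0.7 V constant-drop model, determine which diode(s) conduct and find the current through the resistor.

Assume both conduct. Then node N would need to be at both 7.9−0.7 = 7.2 V and 6−0.7 = 5.3 V, which is impossible.
Assume only D₁ conducts: V_N = 7.9 − 0.7 = 7.2 V, so I_R = 7.2/2.7 = 2.67 mA.
Check D₂: its anode-to-cathode voltage is 6 − 7.2 = -1.2 V < 0.7 V, so it is off. The assumption is consistent.

Only D₁ conducts; I_R ≈ 2.7 mA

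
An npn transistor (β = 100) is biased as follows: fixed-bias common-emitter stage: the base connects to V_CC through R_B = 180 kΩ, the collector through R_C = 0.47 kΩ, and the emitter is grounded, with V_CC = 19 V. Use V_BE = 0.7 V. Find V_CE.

Base loop: V_CC = I_B·R_B + V_BE, so I_B = (19 − 0.7)/180 kΩ = 0.102 mA.
In the active region I_C = β·I_B = 100 × 0.102 = 10.2 mA.
Collector loop: V_CE = V_CC − I_C·R_C = 19 − 10.2×0.47 = 14.2 V.
Since V_CE = 14.2 V > V_CE(sat) ≈ 0.2 V, the transistor is in the active region as assumed.

V_CE ≈ 14 V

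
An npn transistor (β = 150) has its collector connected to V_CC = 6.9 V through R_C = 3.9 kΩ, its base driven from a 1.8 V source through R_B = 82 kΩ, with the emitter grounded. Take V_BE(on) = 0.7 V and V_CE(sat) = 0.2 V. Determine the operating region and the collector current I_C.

Assume active: I_B = (1.8 − 0.7)/82 = 0.0134 mA, giving I_C = β·I_B = 2.01 mA.
But then V_CE = 6.9 − 2.01×3.9 = -0.948 V < V_CE(sat) = 0.2 V — impossible in the active region.
So the transistor is saturated. With V_CE = 0.2 V, I_C = (V_CC − 0.2)/R_C = 6.7/3.9 = 1.72 mA.
Check: β·I_B = 2.01 mA > I_C = 1.72 mA, confirming saturation.

saturation; I_C ≈ 1.7 mA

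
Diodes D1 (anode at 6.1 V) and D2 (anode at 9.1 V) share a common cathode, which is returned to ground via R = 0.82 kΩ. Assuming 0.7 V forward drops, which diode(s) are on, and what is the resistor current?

Assume both conduct. Then node N would need to be at both 6.1−0.7 = 5.4 V and 9.1−0.7 = 8.4 V, which is impossible.
Assume only D2 conducts: V_N = 9.1 − 0.7 = 8.4 V, so I_R = 8.4/0.82 = 10.2 mA.
Check D1: its anode-to-cathode voltage is 6.1 − 8.4 = -2.3 V < 0.7 V, so it is off. The assumption is consistent.

Only D2 conducts; I_R ≈ 10 mA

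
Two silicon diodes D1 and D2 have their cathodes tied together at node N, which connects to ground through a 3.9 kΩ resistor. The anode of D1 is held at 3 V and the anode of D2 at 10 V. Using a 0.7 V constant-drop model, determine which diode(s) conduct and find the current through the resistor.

Assume both conduct. Then node N would need to be at both 3−0.7 = 2.3 V and 10−0.7 = 9.3 V, which is impossible.
Assume only D2 conducts: V_N = 10 − 0.7 = 9.3 V, so I_R = 9.3/3.9 = 2.38 mA.
Check D1: its anode-to-cathode voltage is 3 − 9.3 = -6.3 V < 0.7 V, so it is off. The assumption is consistent.

Only D2 conducts; I_R ≈ 2.4 mA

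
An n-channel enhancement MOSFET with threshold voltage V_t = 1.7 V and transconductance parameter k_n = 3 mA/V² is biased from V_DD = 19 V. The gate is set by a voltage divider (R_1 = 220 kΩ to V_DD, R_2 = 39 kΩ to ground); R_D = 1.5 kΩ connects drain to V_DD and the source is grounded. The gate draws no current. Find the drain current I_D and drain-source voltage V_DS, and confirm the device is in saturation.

I_D ≈ 2 mA, V_DS ≈ 16 V

V_G = V_DD·R_2/(R_1+R_2) = 19×39/259 = 2.86 V. With the source grounded, V_GS = V_G = 2.86 V.
Assume saturation: I_D = (k_n/2)(V_GS − V_t)² = (3/2)×(2.86 − 1.7)² = 1.5×1.16² = 2.02 mA.
V_DS = V_DD − I_D·R_D = 19 − 2.02×1.5 = 16 V.
Saturation requires V_DS ≥ V_GS − V_t = 1.16 V; 16 ≥ 1.16 ✓.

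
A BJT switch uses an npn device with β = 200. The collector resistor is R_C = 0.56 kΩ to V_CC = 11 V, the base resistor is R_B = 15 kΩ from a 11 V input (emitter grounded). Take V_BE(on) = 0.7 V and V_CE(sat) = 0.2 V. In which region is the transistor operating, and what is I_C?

saturation; I_C ≈ 19 mA

Assume active: I_B = (11 − 0.7)/15 = 0.687 mA, giving I_C = β·I_B = 137 mA.
But then V_CE = 11 − 137×0.56 = -65.9 V < V_CE(sat) = 0.2 V — impossible in the active region.
So the transistor is saturated. With V_CE = 0.2 V, I_C = (V_CC − 0.2)/R_C = 10.8/0.56 = 19.3 mA.
Check: β·I_B = 137 mA > I_C = 19.3 mA, confirming saturation.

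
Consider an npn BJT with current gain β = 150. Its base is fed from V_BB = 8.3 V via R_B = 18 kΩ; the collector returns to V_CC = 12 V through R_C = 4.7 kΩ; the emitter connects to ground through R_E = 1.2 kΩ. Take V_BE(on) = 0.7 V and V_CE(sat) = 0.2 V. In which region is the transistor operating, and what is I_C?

saturation; I_C ≈ 1.9 mA

Assume active: I_B = (8.3 − 0.7)/(18 + 151×1.2) = 0.0382 mA, I_C = β·I_B = 5.72 mA.
Then V_CE = 12 − 5.72×4.7 − 5.76×1.2 = -21.8 V < 0.2 V — the active assumption fails.
Re-solve with V_CE = 0.2 V. KCL at the emitter: V_E/R_E = (V_BB−0.7−V_E)/R_B + (V_CC−0.2−V_E)/R_C, giving V_E = 2.66 V.
I_C = (V_CC − 0.2 − V_E)/R_C = (11.8 − 2.66)/4.7 = 1.94 mA.
Check: I_B = (7.6 − 2.66)/18 = 0.274 mA, and β·I_B = 41.1 mA > I_C, confirming saturation.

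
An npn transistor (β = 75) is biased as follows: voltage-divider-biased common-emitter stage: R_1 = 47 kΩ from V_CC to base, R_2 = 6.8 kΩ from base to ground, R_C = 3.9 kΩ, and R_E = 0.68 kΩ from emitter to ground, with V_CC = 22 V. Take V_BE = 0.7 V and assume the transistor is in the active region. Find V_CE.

Thevenize the base divider: V_Th = V_CC·R_2/(R_1+R_2) = 22×6.8/53.8 = 2.78 V, R_Th = R_1‖R_2 = 5.94 kΩ.
Base-emitter loop: V_Th = I_B·R_Th + V_BE + (β+1)I_B·R_E, so I_B = (2.78 − 0.7) / (5.94 + 76×0.68) = 0.0361 mA.
I_C = β·I_B = 75×0.0361 = 2.71 mA, and I_E = (β+1)I_B = 2.74 mA.
V_CE = V_CC − I_C·R_C − I_E·R_E = 22 − 2.71×3.9 − 2.74×0.68 = 9.57 V.
V_CE = 9.57 V > 0.2 V confirms active-region operation.

V_CE ≈ 9.6 V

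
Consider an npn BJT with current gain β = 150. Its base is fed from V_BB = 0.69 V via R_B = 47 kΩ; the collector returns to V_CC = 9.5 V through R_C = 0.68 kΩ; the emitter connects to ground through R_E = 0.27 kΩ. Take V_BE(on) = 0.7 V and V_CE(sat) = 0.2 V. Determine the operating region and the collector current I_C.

cutoff; I_C ≈ 0

V_BB = 0.69 V ≤ V_BE(on) = 0.7 V, so the base-emitter junction is not forward biased.
The transistor is in cutoff: I_B = I_C = 0.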